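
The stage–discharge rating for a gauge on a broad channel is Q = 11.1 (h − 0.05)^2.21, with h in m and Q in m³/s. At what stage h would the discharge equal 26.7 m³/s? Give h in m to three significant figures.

h − h₀ = (Q/C)^(1/b) = (26.7/11.1)^(1/2.21) = 1.488 m
h = 0.05 + 1.488 = 1.538 m

1.54 m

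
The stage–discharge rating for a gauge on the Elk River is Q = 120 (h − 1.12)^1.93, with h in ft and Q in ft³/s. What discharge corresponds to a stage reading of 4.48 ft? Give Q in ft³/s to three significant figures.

1240 ft³/s

Q = 120 × (4.48 − 1.12)^1.93 = 120 × 3.36^1.93 = 1245 ft³/s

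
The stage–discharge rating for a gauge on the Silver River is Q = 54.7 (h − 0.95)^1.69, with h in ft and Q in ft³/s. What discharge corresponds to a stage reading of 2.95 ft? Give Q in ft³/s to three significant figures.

176 ft³/s

Q = 54.7 × (2.95 − 0.95)^1.69 = 54.7 × 2^1.69 = 176.5 ft³/s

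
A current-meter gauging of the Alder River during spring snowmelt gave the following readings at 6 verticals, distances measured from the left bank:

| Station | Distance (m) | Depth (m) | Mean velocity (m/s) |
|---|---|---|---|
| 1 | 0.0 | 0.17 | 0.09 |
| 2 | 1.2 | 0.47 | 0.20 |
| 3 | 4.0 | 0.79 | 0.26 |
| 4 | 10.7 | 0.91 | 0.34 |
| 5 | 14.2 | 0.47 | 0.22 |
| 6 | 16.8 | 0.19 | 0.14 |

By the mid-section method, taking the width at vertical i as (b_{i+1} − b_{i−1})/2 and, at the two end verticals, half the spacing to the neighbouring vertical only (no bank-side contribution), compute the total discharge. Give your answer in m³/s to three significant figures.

w_1 = (1.2 − 0.0)/2 = 0.6 m; q_1 = 0.09 × 0.17 × 0.6 = 0.009180 m³/s
w_2 = (4.0 − 0.0)/2 = 2 m; q_2 = 0.20 × 0.47 × 2 = 0.1880 m³/s
w_3 = (10.7 − 1.2)/2 = 4.75 m; q_3 = 0.26 × 0.79 × 4.75 = 0.9757 m³/s
w_4 = (14.2 − 4.0)/2 = 5.1 m; q_4 = 0.34 × 0.91 × 5.1 = 1.578 m³/s
w_5 = (16.8 − 10.7)/2 = 3.05 m; q_5 = 0.22 × 0.47 × 3.05 = 0.3154 m³/s
w_6 = (16.8 − 14.2)/2 = 1.3 m; q_6 = 0.14 × 0.19 × 1.3 = 0.03458 m³/s
Q = Σ qᵢ = 3.101 m³/s

3.10 m³/s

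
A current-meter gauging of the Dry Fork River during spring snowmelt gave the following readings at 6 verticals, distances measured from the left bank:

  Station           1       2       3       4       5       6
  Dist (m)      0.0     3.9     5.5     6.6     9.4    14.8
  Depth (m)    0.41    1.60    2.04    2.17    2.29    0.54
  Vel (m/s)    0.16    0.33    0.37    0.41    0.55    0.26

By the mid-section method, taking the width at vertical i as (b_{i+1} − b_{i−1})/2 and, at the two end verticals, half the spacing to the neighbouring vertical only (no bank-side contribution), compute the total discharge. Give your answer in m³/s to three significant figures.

9.88 m³/s

w_1 = (3.9 − 0.0)/2 = 1.95 m; q_1 = 0.16 × 0.41 × 1.95 = 0.1279 m³/s
w_2 = (5.5 − 0.0)/2 = 2.75 m; q_2 = 0.33 × 1.60 × 2.75 = 1.452 m³/s
w_3 = (6.6 − 3.9)/2 = 1.35 m; q_3 = 0.37 × 2.04 × 1.35 = 1.019 m³/s
w_4 = (9.4 − 5.5)/2 = 1.95 m; q_4 = 0.41 × 2.17 × 1.95 = 1.735 m³/s
w_5 = (14.8 − 6.6)/2 = 4.1 m; q_5 = 0.55 × 2.29 × 4.1 = 5.164 m³/s
w_6 = (14.8 − 9.4)/2 = 2.7 m; q_6 = 0.26 × 0.54 × 2.7 = 0.3791 m³/s
Q = Σ qᵢ = 9.877 m³/s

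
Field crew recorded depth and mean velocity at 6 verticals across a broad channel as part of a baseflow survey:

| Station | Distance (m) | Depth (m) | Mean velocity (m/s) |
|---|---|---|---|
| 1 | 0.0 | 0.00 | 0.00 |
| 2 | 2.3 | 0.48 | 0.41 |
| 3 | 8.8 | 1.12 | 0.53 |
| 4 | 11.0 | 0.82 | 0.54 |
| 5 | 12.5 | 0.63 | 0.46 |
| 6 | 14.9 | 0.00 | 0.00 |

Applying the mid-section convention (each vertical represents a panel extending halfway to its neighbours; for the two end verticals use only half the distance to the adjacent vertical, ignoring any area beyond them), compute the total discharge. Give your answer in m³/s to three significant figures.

w_2 = (8.8 − 0.0)/2 = 4.4 m; q_2 = 0.41 × 0.48 × 4.4 = 0.8659 m³/s
w_3 = (11.0 − 2.3)/2 = 4.35 m; q_3 = 0.53 × 1.12 × 4.35 = 2.582 m³/s
w_4 = (12.5 − 8.8)/2 = 1.85 m; q_4 = 0.54 × 0.82 × 1.85 = 0.8192 m³/s
w_5 = (14.9 − 11.0)/2 = 1.95 m; q_5 = 0.46 × 0.63 × 1.95 = 0.5651 m³/s
Stations 1, 6 contribute zero (depth or velocity is 0).
Q = Σ qᵢ = 4.832 m³/s

4.83 m³/s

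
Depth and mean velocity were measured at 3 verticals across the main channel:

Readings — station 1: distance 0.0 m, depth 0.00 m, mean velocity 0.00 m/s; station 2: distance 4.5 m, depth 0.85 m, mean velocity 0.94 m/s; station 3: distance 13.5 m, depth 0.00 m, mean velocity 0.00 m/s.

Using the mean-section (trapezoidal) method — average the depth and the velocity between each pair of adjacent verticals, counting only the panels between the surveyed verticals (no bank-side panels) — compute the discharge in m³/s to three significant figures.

Panel 1-2: Δb = 4.5 m, d̄ = (0.00+0.85)/2 = 0.425, v̄ = (0.00+0.94)/2 = 0.47 → q = 4.5×0.425×0.47 = 0.8989 m³/s
Panel 2-3: Δb = 9 m, d̄ = (0.85+0.00)/2 = 0.425, v̄ = (0.94+0.00)/2 = 0.47 → q = 9×0.425×0.47 = 1.798 m³/s
Q = Σ q = 2.697 m³/s

2.70 m³/s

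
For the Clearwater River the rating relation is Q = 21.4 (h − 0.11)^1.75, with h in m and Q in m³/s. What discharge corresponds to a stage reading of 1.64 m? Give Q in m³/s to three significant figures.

45.0 m³/s

Q = 21.4 × (1.64 − 0.11)^1.75 = 21.4 × 1.53^1.75 = 45.04 m³/s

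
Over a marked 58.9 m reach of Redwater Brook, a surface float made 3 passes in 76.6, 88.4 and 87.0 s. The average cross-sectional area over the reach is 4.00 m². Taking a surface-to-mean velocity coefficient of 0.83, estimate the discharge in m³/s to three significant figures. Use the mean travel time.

t̄ = (76.6 + 88.4 + 87.0) / 3 = 84 s
v_surface = L / t̄ = 58.9 / 84 = 0.7012 m/s
v_mean = 0.83 × 0.7012 = 0.5820 m/s
Q = A × v_mean = 4.00 × 0.5820 = 2.328 m³/s

2.33 m³/s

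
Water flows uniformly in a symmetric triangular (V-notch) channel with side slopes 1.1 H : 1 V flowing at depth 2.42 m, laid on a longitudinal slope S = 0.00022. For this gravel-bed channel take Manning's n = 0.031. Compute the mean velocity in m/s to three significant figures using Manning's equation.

A = z·y² = 1.1×2.42² = 6.442 m²
P = 2y√(1+z²) = 2×2.42×√(1+1.1²) = 7.195 m
R = A/P = 6.442/7.195 = 0.8953 m
Q = (1/n)·A·R^(2/3)·S^(1/2) = (1/0.031) × 6.442 × 0.8953^(2/3) × 0.00022^(1/2) = 2.863 m³/s
V = Q/A = 2.863/6.442 = 0.4445 m/s

0.444 m/s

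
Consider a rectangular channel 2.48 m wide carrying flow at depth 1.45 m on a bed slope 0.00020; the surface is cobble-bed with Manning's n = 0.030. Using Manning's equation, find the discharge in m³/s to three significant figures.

1.30 m³/s

A = b·y = 2.48 × 1.45 = 3.596 m²
P = b + 2y = 2.48 + 2×1.45 = 5.380 m
R = A/P = 3.596/5.380 = 0.6684 m
Q = (1/n)·A·R^(2/3)·S^(1/2) = (1/0.030) × 3.596 × 0.6684^(2/3) × 0.00020^(1/2) = 1.296 m³/s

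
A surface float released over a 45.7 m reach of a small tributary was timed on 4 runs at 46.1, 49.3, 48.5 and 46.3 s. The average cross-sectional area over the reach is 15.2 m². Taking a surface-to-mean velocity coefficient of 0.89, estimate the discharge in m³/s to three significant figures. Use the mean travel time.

13.0 m³/s

t̄ = (46.1 + 49.3 + 48.5 + 46.3) / 4 = 47.55 s
v_surface = L / t̄ = 45.7 / 47.55 = 0.9611 m/s
v_mean = 0.89 × 0.9611 = 0.8554 m/s
Q = A × v_mean = 15.2 × 0.8554 = 13.00 m³/s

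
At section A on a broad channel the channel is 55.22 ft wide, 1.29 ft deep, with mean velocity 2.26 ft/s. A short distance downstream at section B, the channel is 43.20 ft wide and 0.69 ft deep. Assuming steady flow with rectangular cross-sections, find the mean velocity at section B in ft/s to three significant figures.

Q = A₁V₁ = (55.22×1.29) × 2.26 = 161.0 ft³/s
A₂ = 43.20 × 0.69 = 29.81 ft²
V₂ = Q/A₂ = 161.0/29.81 = 5.401 ft/s

5.40 ft/s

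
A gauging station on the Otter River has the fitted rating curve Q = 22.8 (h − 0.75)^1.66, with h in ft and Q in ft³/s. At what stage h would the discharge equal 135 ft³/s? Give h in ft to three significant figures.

3.67 ft

h − h₀ = (Q/C)^(1/b) = (135/22.8)^(1/1.66) = 2.919 ft
h = 0.75 + 2.919 = 3.669 ft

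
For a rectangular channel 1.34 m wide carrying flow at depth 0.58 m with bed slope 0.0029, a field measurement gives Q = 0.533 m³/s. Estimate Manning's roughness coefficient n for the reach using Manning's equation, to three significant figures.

0.0360

A = b·y = 1.34 × 0.58 = 0.7772 m²
P = b + 2y = 1.34 + 2×0.58 = 2.500 m
R = A/P = 0.7772/2.500 = 0.3109 m
n = (1/Q)·A·R^(2/3)·S^(1/2) = (1/0.533) × 0.7772 × 0.4589 × 0.05385 = 0.03604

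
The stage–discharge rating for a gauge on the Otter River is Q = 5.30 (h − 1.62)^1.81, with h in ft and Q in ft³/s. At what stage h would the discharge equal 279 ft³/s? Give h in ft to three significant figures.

h − h₀ = (Q/C)^(1/b) = (279/5.30)^(1/1.81) = 8.933 ft
h = 1.62 + 8.933 = 10.55 ft

10.6 ft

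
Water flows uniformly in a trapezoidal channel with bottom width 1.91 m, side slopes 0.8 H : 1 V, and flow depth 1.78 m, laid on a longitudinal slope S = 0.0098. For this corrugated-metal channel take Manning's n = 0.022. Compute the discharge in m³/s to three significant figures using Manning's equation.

A = (b + z·y)·y = (1.91 + 0.8×1.78)×1.78 = 5.935 m²
P = b + 2y√(1+z²) = 1.91 + 2×1.78×√(1+0.8²) = 6.469 m
R = A/P = 5.935/6.469 = 0.9174 m
Q = (1/n)·A·R^(2/3)·S^(1/2) = (1/0.022) × 5.935 × 0.9174^(2/3) × 0.0098^(1/2) = 25.21 m³/s

25.2 m³/s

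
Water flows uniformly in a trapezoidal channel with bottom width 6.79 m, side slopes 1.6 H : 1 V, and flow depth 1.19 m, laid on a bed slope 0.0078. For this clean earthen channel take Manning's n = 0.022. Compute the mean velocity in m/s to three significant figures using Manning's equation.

3.79 m/s

A = (b + z·y)·y = (6.79 + 1.6×1.19)×1.19 = 10.35 m²
P = b + 2y√(1+z²) = 6.79 + 2×1.19×√(1+1.6²) = 11.28 m
R = A/P = 10.35/11.28 = 0.9171 m
Q = (1/n)·A·R^(2/3)·S^(1/2) = (1/0.022) × 10.35 × 0.9171^(2/3) × 0.0078^(1/2) = 39.21 m³/s
V = Q/A = 39.21/10.35 = 3.789 m/s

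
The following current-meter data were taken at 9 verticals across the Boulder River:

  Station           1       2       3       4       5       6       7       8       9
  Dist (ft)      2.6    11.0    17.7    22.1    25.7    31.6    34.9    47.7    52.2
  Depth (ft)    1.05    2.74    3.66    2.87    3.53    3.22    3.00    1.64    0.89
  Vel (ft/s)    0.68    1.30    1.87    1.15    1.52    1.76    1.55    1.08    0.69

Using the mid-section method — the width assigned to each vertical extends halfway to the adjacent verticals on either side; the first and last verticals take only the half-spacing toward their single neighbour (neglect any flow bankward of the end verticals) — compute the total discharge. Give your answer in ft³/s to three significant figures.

w_1 = (11.0 − 2.6)/2 = 4.2 ft; q_1 = 0.68 × 1.05 × 4.2 = 2.999 ft³/s
w_2 = (17.7 − 2.6)/2 = 7.55 ft; q_2 = 1.30 × 2.74 × 7.55 = 26.89 ft³/s
w_3 = (22.1 − 11.0)/2 = 5.55 ft; q_3 = 1.87 × 3.66 × 5.55 = 37.99 ft³/s
w_4 = (25.7 − 17.7)/2 = 4 ft; q_4 = 1.15 × 2.87 × 4 = 13.20 ft³/s
w_5 = (31.6 − 22.1)/2 = 4.75 ft; q_5 = 1.52 × 3.53 × 4.75 = 25.49 ft³/s
w_6 = (34.9 − 25.7)/2 = 4.6 ft; q_6 = 1.76 × 3.22 × 4.6 = 26.07 ft³/s
w_7 = (47.7 − 31.6)/2 = 8.05 ft; q_7 = 1.55 × 3.00 × 8.05 = 37.43 ft³/s
w_8 = (52.2 − 34.9)/2 = 8.65 ft; q_8 = 1.08 × 1.64 × 8.65 = 15.32 ft³/s
w_9 = (52.2 − 47.7)/2 = 2.25 ft; q_9 = 0.69 × 0.89 × 2.25 = 1.382 ft³/s
Q = Σ qᵢ = 186.8 ft³/s

187 ft³/s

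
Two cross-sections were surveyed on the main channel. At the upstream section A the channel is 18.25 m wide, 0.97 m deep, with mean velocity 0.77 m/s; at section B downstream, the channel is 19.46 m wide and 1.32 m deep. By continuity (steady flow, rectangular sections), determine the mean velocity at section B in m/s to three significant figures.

Q = A₁V₁ = (18.25×0.97) × 0.77 = 13.63 m³/s
A₂ = 19.46 × 1.32 = 25.69 m²
V₂ = Q/A₂ = 13.63/25.69 = 0.5307 m/s

0.531 m/s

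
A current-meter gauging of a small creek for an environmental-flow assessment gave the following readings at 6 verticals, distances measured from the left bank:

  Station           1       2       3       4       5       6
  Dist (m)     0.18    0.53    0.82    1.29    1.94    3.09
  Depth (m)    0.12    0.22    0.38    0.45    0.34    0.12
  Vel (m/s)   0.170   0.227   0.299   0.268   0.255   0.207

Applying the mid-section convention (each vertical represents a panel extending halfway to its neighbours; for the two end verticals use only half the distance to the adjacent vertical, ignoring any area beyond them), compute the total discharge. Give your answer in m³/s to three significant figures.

0.223 m³/s

w_1 = (0.53 − 0.18)/2 = 0.175 m; q_1 = 0.170 × 0.12 × 0.175 = 0.003570 m³/s
w_2 = (0.82 − 0.18)/2 = 0.32 m; q_2 = 0.227 × 0.22 × 0.32 = 0.01598 m³/s
w_3 = (1.29 − 0.53)/2 = 0.38 m; q_3 = 0.299 × 0.38 × 0.38 = 0.04318 m³/s
w_4 = (1.94 − 0.82)/2 = 0.56 m; q_4 = 0.268 × 0.45 × 0.56 = 0.06754 m³/s
w_5 = (3.09 − 1.29)/2 = 0.9 m; q_5 = 0.255 × 0.34 × 0.9 = 0.07803 m³/s
w_6 = (3.09 − 1.94)/2 = 0.575 m; q_6 = 0.207 × 0.12 × 0.575 = 0.01428 m³/s
Q = Σ qᵢ = 0.2226 m³/s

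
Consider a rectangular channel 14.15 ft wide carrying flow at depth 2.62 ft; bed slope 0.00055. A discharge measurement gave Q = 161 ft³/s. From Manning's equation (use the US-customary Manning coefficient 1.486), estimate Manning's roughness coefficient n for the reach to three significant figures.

0.0124

A = b·y = 14.15 × 2.62 = 37.07 ft²
P = b + 2y = 14.15 + 2×2.62 = 19.39 ft
R = A/P = 37.07/19.39 = 1.912 ft
n = (1.486/Q)·A·R^(2/3)·S^(1/2) = (1.486/161) × 37.07 × 1.540 × 0.02345 = 0.01236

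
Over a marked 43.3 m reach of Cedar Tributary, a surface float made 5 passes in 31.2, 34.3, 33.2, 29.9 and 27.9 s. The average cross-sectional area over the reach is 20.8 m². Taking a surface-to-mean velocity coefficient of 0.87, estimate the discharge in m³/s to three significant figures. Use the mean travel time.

t̄ = (31.2 + 34.3 + 33.2 + 29.9 + 27.9) / 5 = 31.3 s
v_surface = L / t̄ = 43.3 / 31.3 = 1.383 m/s
v_mean = 0.87 × 1.383 = 1.204 m/s
Q = A × v_mean = 20.8 × 1.204 = 25.03 m³/s

25.0 m³/s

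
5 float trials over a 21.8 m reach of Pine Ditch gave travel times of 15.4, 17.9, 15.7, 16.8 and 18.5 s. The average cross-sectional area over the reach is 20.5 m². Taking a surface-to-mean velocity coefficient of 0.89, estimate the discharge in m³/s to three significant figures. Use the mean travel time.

t̄ = (15.4 + 17.9 + 15.7 + 16.8 + 18.5) / 5 = 16.86 s
v_surface = L / t̄ = 21.8 / 16.86 = 1.293 m/s
v_mean = 0.89 × 1.293 = 1.151 m/s
Q = A × v_mean = 20.5 × 1.151 = 23.59 m³/s

23.6 m³/s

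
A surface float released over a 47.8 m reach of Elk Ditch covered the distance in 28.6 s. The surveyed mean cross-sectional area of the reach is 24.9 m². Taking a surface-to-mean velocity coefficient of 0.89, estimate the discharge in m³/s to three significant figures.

v_surface = L / t̄ = 47.8 / 28.6 = 1.671 m/s
v_mean = 0.89 × 1.671 = 1.487 m/s
Q = A × v_mean = 24.9 × 1.487 = 37.04 m³/s

37.0 m³/s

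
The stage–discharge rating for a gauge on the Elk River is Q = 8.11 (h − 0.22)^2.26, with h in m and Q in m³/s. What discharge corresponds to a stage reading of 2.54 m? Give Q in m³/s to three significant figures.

54.3 m³/s

Q = 8.11 × (2.54 − 0.22)^2.26 = 8.11 × 2.32^2.26 = 54.33 m³/s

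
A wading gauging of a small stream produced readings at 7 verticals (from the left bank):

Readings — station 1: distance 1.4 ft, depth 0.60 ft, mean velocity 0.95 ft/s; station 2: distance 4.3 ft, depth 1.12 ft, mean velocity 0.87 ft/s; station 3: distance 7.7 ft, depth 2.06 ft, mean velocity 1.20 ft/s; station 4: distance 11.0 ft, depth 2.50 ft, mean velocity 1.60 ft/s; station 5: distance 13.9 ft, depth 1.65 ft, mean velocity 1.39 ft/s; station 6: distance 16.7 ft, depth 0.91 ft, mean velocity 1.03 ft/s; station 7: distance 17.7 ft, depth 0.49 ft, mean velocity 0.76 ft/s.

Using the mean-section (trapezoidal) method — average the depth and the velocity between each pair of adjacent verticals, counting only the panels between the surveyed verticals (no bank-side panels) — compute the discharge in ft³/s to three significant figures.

32.4 ft³/s

Panel 1-2: Δb = 2.9 ft, d̄ = (0.60+1.12)/2 = 0.86, v̄ = (0.95+0.87)/2 = 0.91 → q = 2.9×0.86×0.91 = 2.270 ft³/s
Panel 2-3: Δb = 3.4 ft, d̄ = (1.12+2.06)/2 = 1.59, v̄ = (0.87+1.20)/2 = 1.035 → q = 3.4×1.59×1.035 = 5.595 ft³/s
Panel 3-4: Δb = 3.3 ft, d̄ = (2.06+2.50)/2 = 2.28, v̄ = (1.20+1.60)/2 = 1.4 → q = 3.3×2.28×1.4 = 10.53 ft³/s
Panel 4-5: Δb = 2.9 ft, d̄ = (2.50+1.65)/2 = 2.075, v̄ = (1.60+1.39)/2 = 1.495 → q = 2.9×2.075×1.495 = 8.996 ft³/s
Panel 5-6: Δb = 2.8 ft, d̄ = (1.65+0.91)/2 = 1.28, v̄ = (1.39+1.03)/2 = 1.21 → q = 2.8×1.28×1.21 = 4.337 ft³/s
Panel 6-7: Δb = 1 ft, d̄ = (0.91+0.49)/2 = 0.7, v̄ = (1.03+0.76)/2 = 0.895 → q = 1×0.7×0.895 = 0.6265 ft³/s
Q = Σ q = 32.36 ft³/s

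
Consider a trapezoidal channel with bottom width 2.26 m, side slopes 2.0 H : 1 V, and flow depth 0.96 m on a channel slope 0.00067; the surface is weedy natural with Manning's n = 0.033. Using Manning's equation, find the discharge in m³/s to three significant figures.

2.27 m³/s

A = (b + z·y)·y = (2.26 + 2.0×0.96)×0.96 = 4.013 m²
P = b + 2y√(1+z²) = 2.26 + 2×0.96×√(1+2.0²) = 6.553 m
R = A/P = 4.013/6.553 = 0.6123 m
Q = (1/n)·A·R^(2/3)·S^(1/2) = (1/0.033) × 4.013 × 0.6123^(2/3) × 0.00067^(1/2) = 2.270 m³/s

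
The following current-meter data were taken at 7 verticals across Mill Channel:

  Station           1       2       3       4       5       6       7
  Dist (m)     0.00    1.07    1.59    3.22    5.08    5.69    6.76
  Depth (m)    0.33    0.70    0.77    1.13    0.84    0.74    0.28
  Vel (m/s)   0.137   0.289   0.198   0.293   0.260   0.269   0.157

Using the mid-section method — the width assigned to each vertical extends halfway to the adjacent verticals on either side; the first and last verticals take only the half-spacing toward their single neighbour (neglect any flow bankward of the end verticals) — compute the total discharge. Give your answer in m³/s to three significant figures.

w_1 = (1.07 − 0.00)/2 = 0.535 m; q_1 = 0.137 × 0.33 × 0.535 = 0.02419 m³/s
w_2 = (1.59 − 0.00)/2 = 0.795 m; q_2 = 0.289 × 0.70 × 0.795 = 0.1608 m³/s
w_3 = (3.22 − 1.07)/2 = 1.075 m; q_3 = 0.198 × 0.77 × 1.075 = 0.1639 m³/s
w_4 = (5.08 − 1.59)/2 = 1.745 m; q_4 = 0.293 × 1.13 × 1.745 = 0.5778 m³/s
w_5 = (5.69 − 3.22)/2 = 1.235 m; q_5 = 0.260 × 0.84 × 1.235 = 0.2697 m³/s
w_6 = (6.76 − 5.08)/2 = 0.84 m; q_6 = 0.269 × 0.74 × 0.84 = 0.1672 m³/s
w_7 = (6.76 − 5.69)/2 = 0.535 m; q_7 = 0.157 × 0.28 × 0.535 = 0.02352 m³/s
Q = Σ qᵢ = 1.387 m³/s

1.39 m³/s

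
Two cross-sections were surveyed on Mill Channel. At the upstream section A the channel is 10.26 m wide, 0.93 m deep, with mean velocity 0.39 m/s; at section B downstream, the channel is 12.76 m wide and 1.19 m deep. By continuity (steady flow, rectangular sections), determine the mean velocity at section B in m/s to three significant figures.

Q = A₁V₁ = (10.26×0.93) × 0.39 = 3.721 m³/s
A₂ = 12.76 × 1.19 = 15.18 m²
V₂ = Q/A₂ = 3.721/15.18 = 0.2451 m/s

0.245 m/s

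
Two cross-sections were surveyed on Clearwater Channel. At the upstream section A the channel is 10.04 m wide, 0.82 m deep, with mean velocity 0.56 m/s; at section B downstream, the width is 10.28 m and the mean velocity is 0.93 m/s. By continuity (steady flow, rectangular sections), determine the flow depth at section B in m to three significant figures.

0.482 m

Q = A₁V₁ = (10.04×0.82) × 0.56 = 4.610 m³/s
d₂ = Q/(b₂ V₂) = 4.610/(10.28×0.93) = 0.4822 m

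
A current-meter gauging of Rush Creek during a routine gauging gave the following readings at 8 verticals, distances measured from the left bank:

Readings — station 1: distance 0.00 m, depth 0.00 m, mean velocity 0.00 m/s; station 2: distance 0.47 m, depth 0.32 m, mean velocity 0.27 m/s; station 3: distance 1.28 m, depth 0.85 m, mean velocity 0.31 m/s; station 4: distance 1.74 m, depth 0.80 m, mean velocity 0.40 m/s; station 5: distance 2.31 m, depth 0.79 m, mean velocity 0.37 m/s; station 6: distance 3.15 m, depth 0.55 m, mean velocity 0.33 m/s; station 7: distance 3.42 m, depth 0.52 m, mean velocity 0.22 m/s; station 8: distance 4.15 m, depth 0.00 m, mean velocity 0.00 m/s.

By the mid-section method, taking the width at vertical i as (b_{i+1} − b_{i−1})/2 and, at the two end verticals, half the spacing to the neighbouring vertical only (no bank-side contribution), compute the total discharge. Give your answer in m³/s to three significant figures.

0.751 m³/s

w_2 = (1.28 − 0.00)/2 = 0.64 m; q_2 = 0.27 × 0.32 × 0.64 = 0.05530 m³/s
w_3 = (1.74 − 0.47)/2 = 0.635 m; q_3 = 0.31 × 0.85 × 0.635 = 0.1673 m³/s
w_4 = (2.31 − 1.28)/2 = 0.515 m; q_4 = 0.40 × 0.80 × 0.515 = 0.1648 m³/s
w_5 = (3.15 − 1.74)/2 = 0.705 m; q_5 = 0.37 × 0.79 × 0.705 = 0.2061 m³/s
w_6 = (3.42 − 2.31)/2 = 0.555 m; q_6 = 0.33 × 0.55 × 0.555 = 0.1007 m³/s
w_7 = (4.15 − 3.15)/2 = 0.5 m; q_7 = 0.22 × 0.52 × 0.5 = 0.05720 m³/s
Stations 1, 8 contribute zero (depth or velocity is 0).
Q = Σ qᵢ = 0.7514 m³/s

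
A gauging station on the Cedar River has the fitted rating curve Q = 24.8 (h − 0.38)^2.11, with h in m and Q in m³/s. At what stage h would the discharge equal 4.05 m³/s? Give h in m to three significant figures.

h − h₀ = (Q/C)^(1/b) = (4.05/24.8)^(1/2.11) = 0.4237 m
h = 0.38 + 0.4237 = 0.8037 m

0.804 m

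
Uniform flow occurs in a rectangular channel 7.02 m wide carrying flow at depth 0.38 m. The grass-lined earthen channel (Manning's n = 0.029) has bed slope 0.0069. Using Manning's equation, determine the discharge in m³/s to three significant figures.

3.74 m³/s

A = b·y = 7.02 × 0.38 = 2.668 m²
P = b + 2y = 7.02 + 2×0.38 = 7.780 m
R = A/P = 2.668/7.780 = 0.3429 m
Q = (1/n)·A·R^(2/3)·S^(1/2) = (1/0.029) × 2.668 × 0.3429^(2/3) × 0.0069^(1/2) = 3.743 m³/s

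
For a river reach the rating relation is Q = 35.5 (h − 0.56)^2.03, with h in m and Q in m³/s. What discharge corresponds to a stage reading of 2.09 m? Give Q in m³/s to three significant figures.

84.2 m³/s

Q = 35.5 × (2.09 − 0.56)^2.03 = 35.5 × 1.53^2.03 = 84.17 m³/s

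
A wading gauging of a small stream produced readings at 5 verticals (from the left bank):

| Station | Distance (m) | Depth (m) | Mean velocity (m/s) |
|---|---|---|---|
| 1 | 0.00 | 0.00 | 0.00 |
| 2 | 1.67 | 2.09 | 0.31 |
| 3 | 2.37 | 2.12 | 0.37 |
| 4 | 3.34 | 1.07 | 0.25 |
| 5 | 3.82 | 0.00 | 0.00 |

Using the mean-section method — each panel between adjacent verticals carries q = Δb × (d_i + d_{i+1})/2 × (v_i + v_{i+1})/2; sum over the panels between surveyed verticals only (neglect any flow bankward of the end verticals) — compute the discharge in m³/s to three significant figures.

Panel 1-2: Δb = 1.67 m, d̄ = (0.00+2.09)/2 = 1.045, v̄ = (0.00+0.31)/2 = 0.155 → q = 1.67×1.045×0.155 = 0.2705 m³/s
Panel 2-3: Δb = 0.7 m, d̄ = (2.09+2.12)/2 = 2.105, v̄ = (0.31+0.37)/2 = 0.34 → q = 0.7×2.105×0.34 = 0.5010 m³/s
Panel 3-4: Δb = 0.97 m, d̄ = (2.12+1.07)/2 = 1.595, v̄ = (0.37+0.25)/2 = 0.31 → q = 0.97×1.595×0.31 = 0.4796 m³/s
Panel 4-5: Δb = 0.48 m, d̄ = (1.07+0.00)/2 = 0.535, v̄ = (0.25+0.00)/2 = 0.125 → q = 0.48×0.535×0.125 = 0.03210 m³/s
Q = Σ q = 1.283 m³/s

1.28 m³/s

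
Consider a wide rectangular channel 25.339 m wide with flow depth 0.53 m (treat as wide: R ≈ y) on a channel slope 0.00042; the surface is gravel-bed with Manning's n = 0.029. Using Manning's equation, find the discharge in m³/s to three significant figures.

A = b·y = 25.339 × 0.53 = 13.43 m²
Wide channel: R ≈ y = 0.53 m
Q = (1/n)·A·R^(2/3)·S^(1/2) = (1/0.029) × 13.43 × 0.5300^(2/3) × 0.00042^(1/2) = 6.215 m³/s

6.22 m³/s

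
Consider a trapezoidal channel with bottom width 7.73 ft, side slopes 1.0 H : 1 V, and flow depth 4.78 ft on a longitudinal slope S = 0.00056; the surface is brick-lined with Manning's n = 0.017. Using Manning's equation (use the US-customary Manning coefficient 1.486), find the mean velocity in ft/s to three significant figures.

A = (b + z·y)·y = (7.73 + 1.0×4.78)×4.78 = 59.80 ft²
P = b + 2y√(1+z²) = 7.73 + 2×4.78×√(1+1.0²) = 21.25 ft
R = A/P = 59.80/21.25 = 2.814 ft
Q = (1.486/n)·A·R^(2/3)·S^(1/2) = (1.486/0.017) × 59.80 × 2.814^(2/3) × 0.00056^(1/2) = 246.5 ft³/s
V = Q/A = 246.5/59.80 = 4.123 ft/s

4.12 ft/s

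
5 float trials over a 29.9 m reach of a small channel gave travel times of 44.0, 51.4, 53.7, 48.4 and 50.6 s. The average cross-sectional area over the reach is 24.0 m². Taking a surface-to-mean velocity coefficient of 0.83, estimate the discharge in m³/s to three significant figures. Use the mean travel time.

t̄ = (44.0 + 51.4 + 53.7 + 48.4 + 50.6) / 5 = 49.62 s
v_surface = L / t̄ = 29.9 / 49.62 = 0.6026 m/s
v_mean = 0.83 × 0.6026 = 0.5001 m/s
Q = A × v_mean = 24.0 × 0.5001 = 12.00 m³/s

12.0 m³/s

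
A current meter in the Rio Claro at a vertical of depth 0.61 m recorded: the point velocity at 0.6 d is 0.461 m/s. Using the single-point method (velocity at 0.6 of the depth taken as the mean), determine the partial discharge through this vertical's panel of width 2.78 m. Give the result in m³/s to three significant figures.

0.782 m³/s

v̄ = v₀.₆ = 0.461 m/s
q = v̄ × d × w = 0.4610 × 0.61 × 2.78 = 0.7818 m³/s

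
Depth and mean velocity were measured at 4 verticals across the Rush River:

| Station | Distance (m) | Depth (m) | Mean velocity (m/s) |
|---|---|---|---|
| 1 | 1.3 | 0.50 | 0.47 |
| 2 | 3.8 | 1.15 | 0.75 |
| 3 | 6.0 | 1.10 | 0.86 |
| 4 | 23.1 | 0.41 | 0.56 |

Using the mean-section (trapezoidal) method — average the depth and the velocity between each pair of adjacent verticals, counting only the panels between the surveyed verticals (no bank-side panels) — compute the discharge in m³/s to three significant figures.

12.4 m³/s

Panel 1-2: Δb = 2.5 m, d̄ = (0.50+1.15)/2 = 0.825, v̄ = (0.47+0.75)/2 = 0.61 → q = 2.5×0.825×0.61 = 1.258 m³/s
Panel 2-3: Δb = 2.2 m, d̄ = (1.15+1.10)/2 = 1.125, v̄ = (0.75+0.86)/2 = 0.805 → q = 2.2×1.125×0.805 = 1.992 m³/s
Panel 3-4: Δb = 17.1 m, d̄ = (1.10+0.41)/2 = 0.755, v̄ = (0.86+0.56)/2 = 0.71 → q = 17.1×0.755×0.71 = 9.166 m³/s
Q = Σ q = 12.42 m³/s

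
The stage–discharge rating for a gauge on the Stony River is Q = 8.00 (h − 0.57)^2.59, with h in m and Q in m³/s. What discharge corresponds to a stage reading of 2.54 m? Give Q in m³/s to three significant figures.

Q = 8.00 × (2.54 − 0.57)^2.59 = 8.00 × 1.97^2.59 = 46.32 m³/s

46.3 m³/s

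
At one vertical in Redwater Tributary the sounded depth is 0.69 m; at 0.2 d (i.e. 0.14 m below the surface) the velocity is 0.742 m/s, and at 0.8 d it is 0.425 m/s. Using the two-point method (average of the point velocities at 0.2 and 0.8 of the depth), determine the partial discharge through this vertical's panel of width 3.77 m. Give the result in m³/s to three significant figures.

1.52 m³/s

v̄ = (0.742 + 0.425) / 2 = 0.5835 m/s
q = v̄ × d × w = 0.5835 × 0.69 × 3.77 = 1.518 m³/s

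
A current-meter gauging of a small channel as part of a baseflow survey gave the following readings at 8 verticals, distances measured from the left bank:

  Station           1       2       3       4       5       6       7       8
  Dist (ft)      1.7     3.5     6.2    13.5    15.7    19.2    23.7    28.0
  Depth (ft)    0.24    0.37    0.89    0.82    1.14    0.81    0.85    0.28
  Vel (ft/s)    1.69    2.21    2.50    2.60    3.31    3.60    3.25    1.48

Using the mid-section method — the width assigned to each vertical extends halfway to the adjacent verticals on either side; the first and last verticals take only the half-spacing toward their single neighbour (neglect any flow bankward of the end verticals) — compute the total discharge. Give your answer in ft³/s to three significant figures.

w_1 = (3.5 − 1.7)/2 = 0.9 ft; q_1 = 1.69 × 0.24 × 0.9 = 0.3650 ft³/s
w_2 = (6.2 − 1.7)/2 = 2.25 ft; q_2 = 2.21 × 0.37 × 2.25 = 1.840 ft³/s
w_3 = (13.5 − 3.5)/2 = 5 ft; q_3 = 2.50 × 0.89 × 5 = 11.13 ft³/s
w_4 = (15.7 − 6.2)/2 = 4.75 ft; q_4 = 2.60 × 0.82 × 4.75 = 10.13 ft³/s
w_5 = (19.2 − 13.5)/2 = 2.85 ft; q_5 = 3.31 × 1.14 × 2.85 = 10.75 ft³/s
w_6 = (23.7 − 15.7)/2 = 4 ft; q_6 = 3.60 × 0.81 × 4 = 11.66 ft³/s
w_7 = (28.0 − 19.2)/2 = 4.4 ft; q_7 = 3.25 × 0.85 × 4.4 = 12.16 ft³/s
w_8 = (28.0 − 23.7)/2 = 2.15 ft; q_8 = 1.48 × 0.28 × 2.15 = 0.8910 ft³/s
Q = Σ qᵢ = 58.92 ft³/s

58.9 ft³/s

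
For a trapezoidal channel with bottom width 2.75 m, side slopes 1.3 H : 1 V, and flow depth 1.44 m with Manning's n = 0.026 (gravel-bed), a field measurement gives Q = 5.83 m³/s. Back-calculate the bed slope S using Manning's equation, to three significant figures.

0.000605

A = (b + z·y)·y = (2.75 + 1.3×1.44)×1.44 = 6.656 m²
P = b + 2y√(1+z²) = 2.75 + 2×1.44×√(1+1.3²) = 7.474 m
R = A/P = 6.656/7.474 = 0.8906 m
S = (Q·n / (1·A·R^(2/3)))² = (5.83×0.026 / (1×6.656×0.9256))² = 0.0006054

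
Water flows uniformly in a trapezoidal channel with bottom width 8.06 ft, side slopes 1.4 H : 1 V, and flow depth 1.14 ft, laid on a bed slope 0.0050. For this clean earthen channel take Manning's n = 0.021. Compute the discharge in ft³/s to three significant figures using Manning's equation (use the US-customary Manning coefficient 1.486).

52.0 ft³/s

A = (b + z·y)·y = (8.06 + 1.4×1.14)×1.14 = 11.01 ft²
P = b + 2y√(1+z²) = 8.06 + 2×1.14×√(1+1.4²) = 11.98 ft
R = A/P = 11.01/11.98 = 0.9186 ft
Q = (1.486/n)·A·R^(2/3)·S^(1/2) = (1.486/0.021) × 11.01 × 0.9186^(2/3) × 0.0050^(1/2) = 52.05 ft³/s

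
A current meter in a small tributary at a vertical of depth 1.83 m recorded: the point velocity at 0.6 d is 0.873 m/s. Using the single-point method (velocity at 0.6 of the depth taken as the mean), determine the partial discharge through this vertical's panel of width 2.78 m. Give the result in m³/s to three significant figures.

v̄ = v₀.₆ = 0.873 m/s
q = v̄ × d × w = 0.8730 × 1.83 × 2.78 = 4.441 m³/s

4.44 m³/s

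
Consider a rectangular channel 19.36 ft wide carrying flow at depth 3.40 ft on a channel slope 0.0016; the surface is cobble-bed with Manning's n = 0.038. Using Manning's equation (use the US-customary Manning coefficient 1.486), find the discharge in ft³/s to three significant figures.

A = b·y = 19.36 × 3.40 = 65.82 ft²
P = b + 2y = 19.36 + 2×3.40 = 26.16 ft
R = A/P = 65.82/26.16 = 2.516 ft
Q = (1.486/n)·A·R^(2/3)·S^(1/2) = (1.486/0.038) × 65.82 × 2.516^(2/3) × 0.0016^(1/2) = 190.5 ft³/s

190 ft³/s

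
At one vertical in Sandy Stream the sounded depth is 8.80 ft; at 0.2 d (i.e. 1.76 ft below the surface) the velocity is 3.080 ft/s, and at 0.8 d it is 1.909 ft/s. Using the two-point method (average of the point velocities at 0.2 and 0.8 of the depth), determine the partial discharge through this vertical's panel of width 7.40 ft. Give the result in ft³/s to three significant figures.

162 ft³/s

v̄ = (3.080 + 1.909) / 2 = 2.495 ft/s
q = v̄ × d × w = 2.495 × 8.80 × 7.40 = 162.4 ft³/s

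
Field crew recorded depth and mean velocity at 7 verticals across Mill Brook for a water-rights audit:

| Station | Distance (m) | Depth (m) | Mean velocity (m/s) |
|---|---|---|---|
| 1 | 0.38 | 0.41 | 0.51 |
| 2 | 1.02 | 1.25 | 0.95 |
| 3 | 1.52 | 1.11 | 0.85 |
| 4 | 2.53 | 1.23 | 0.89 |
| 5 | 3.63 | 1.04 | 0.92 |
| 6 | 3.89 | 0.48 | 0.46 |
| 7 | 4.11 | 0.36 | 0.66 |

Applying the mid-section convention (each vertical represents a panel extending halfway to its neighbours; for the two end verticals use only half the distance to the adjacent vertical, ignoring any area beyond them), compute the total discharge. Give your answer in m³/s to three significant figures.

3.34 m³/s

w_1 = (1.02 − 0.38)/2 = 0.32 m; q_1 = 0.51 × 0.41 × 0.32 = 0.06691 m³/s
w_2 = (1.52 − 0.38)/2 = 0.57 m; q_2 = 0.95 × 1.25 × 0.57 = 0.6769 m³/s
w_3 = (2.53 − 1.02)/2 = 0.755 m; q_3 = 0.85 × 1.11 × 0.755 = 0.7123 m³/s
w_4 = (3.63 − 1.52)/2 = 1.055 m; q_4 = 0.89 × 1.23 × 1.055 = 1.155 m³/s
w_5 = (3.89 − 2.53)/2 = 0.68 m; q_5 = 0.92 × 1.04 × 0.68 = 0.6506 m³/s
w_6 = (4.11 − 3.63)/2 = 0.24 m; q_6 = 0.46 × 0.48 × 0.24 = 0.05299 m³/s
w_7 = (4.11 − 3.89)/2 = 0.11 m; q_7 = 0.66 × 0.36 × 0.11 = 0.02614 m³/s
Q = Σ qᵢ = 3.341 m³/s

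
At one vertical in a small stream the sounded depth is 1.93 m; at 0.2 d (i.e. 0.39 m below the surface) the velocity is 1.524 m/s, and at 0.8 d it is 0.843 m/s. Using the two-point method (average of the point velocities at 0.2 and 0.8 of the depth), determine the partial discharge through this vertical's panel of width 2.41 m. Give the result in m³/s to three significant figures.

5.50 m³/s

v̄ = (1.524 + 0.843) / 2 = 1.184 m/s
q = v̄ × d × w = 1.184 × 1.93 × 2.41 = 5.505 m³/s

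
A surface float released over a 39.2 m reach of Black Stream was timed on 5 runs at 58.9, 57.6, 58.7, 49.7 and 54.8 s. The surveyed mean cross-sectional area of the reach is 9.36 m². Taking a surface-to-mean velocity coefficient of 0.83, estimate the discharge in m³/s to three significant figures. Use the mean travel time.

5.44 m³/s

t̄ = (58.9 + 57.6 + 58.7 + 49.7 + 54.8) / 5 = 55.94 s
v_surface = L / t̄ = 39.2 / 55.94 = 0.7008 m/s
v_mean = 0.83 × 0.7008 = 0.5816 m/s
Q = A × v_mean = 9.36 × 0.5816 = 5.444 m³/s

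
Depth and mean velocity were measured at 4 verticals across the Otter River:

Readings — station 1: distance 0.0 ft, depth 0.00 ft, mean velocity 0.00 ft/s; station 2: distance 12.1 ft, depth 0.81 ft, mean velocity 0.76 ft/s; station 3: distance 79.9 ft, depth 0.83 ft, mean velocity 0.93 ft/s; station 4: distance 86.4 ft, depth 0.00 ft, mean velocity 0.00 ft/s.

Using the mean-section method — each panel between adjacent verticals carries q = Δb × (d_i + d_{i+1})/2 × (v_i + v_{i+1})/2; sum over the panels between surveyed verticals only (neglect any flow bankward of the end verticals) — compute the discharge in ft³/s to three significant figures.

Panel 1-2: Δb = 12.1 ft, d̄ = (0.00+0.81)/2 = 0.405, v̄ = (0.00+0.76)/2 = 0.38 → q = 12.1×0.405×0.38 = 1.862 ft³/s
Panel 2-3: Δb = 67.8 ft, d̄ = (0.81+0.83)/2 = 0.82, v̄ = (0.76+0.93)/2 = 0.845 → q = 67.8×0.82×0.845 = 46.98 ft³/s
Panel 3-4: Δb = 6.5 ft, d̄ = (0.83+0.00)/2 = 0.415, v̄ = (0.93+0.00)/2 = 0.465 → q = 6.5×0.415×0.465 = 1.254 ft³/s
Q = Σ q = 50.10 ft³/s

50.1 ft³/s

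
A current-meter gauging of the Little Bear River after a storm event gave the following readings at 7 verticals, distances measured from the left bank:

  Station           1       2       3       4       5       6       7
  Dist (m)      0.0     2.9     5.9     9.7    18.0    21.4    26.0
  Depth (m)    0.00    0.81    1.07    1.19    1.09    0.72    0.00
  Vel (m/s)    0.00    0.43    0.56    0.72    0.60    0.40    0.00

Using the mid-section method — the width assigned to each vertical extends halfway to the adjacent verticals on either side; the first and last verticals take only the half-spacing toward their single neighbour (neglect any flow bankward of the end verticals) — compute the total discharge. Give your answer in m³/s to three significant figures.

w_2 = (5.9 − 0.0)/2 = 2.95 m; q_2 = 0.43 × 0.81 × 2.95 = 1.027 m³/s
w_3 = (9.7 − 2.9)/2 = 3.4 m; q_3 = 0.56 × 1.07 × 3.4 = 2.037 m³/s
w_4 = (18.0 − 5.9)/2 = 6.05 m; q_4 = 0.72 × 1.19 × 6.05 = 5.184 m³/s
w_5 = (21.4 − 9.7)/2 = 5.85 m; q_5 = 0.60 × 1.09 × 5.85 = 3.826 m³/s
w_6 = (26.0 − 18.0)/2 = 4 m; q_6 = 0.40 × 0.72 × 4 = 1.152 m³/s
Stations 1, 7 contribute zero (depth or velocity is 0).
Q = Σ qᵢ = 13.23 m³/s

13.2 m³/s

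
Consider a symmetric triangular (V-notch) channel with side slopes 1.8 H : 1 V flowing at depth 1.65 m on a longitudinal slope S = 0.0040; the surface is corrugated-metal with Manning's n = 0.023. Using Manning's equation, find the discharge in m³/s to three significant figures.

A = z·y² = 1.8×1.65² = 4.901 m²
P = 2y√(1+z²) = 2×1.65×√(1+1.8²) = 6.795 m
R = A/P = 4.901/6.795 = 0.7212 m
Q = (1/n)·A·R^(2/3)·S^(1/2) = (1/0.023) × 4.901 × 0.7212^(2/3) × 0.0040^(1/2) = 10.84 m³/s

10.8 m³/s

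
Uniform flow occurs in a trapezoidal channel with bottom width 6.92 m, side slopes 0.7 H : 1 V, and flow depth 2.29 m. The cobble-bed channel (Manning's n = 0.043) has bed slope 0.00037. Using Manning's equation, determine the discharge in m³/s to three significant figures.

11.7 m³/s

A = (b + z·y)·y = (6.92 + 0.7×2.29)×2.29 = 19.52 m²
P = b + 2y√(1+z²) = 6.92 + 2×2.29×√(1+0.7²) = 12.51 m
R = A/P = 19.52/12.51 = 1.560 m
Q = (1/n)·A·R^(2/3)·S^(1/2) = (1/0.043) × 19.52 × 1.560^(2/3) × 0.00037^(1/2) = 11.74 m³/s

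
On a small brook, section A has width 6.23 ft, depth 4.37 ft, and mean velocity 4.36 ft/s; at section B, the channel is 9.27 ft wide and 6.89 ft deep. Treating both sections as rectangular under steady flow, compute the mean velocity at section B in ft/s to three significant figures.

Q = A₁V₁ = (6.23×4.37) × 4.36 = 118.7 ft³/s
A₂ = 9.27 × 6.89 = 63.87 ft²
V₂ = Q/A₂ = 118.7/63.87 = 1.858 ft/s

1.86 ft/s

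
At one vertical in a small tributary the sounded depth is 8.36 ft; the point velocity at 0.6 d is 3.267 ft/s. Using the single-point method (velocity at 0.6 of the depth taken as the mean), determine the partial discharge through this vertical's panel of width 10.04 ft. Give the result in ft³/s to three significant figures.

274 ft³/s

v̄ = v₀.₆ = 3.267 ft/s
q = v̄ × d × w = 3.267 × 8.36 × 10.04 = 274.2 ft³/s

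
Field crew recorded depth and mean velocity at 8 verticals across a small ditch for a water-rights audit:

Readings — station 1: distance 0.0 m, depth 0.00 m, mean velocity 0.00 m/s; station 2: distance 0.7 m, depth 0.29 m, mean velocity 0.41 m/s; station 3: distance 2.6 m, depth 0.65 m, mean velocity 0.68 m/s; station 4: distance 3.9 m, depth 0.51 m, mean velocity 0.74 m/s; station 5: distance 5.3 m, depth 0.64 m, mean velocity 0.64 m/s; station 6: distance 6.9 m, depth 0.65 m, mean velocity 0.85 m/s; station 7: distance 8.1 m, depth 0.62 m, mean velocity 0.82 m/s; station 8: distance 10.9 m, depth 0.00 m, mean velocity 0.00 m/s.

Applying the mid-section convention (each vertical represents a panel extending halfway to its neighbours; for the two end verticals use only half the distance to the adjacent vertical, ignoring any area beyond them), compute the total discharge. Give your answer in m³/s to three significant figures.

w_2 = (2.6 − 0.0)/2 = 1.3 m; q_2 = 0.41 × 0.29 × 1.3 = 0.1546 m³/s
w_3 = (3.9 − 0.7)/2 = 1.6 m; q_3 = 0.68 × 0.65 × 1.6 = 0.7072 m³/s
w_4 = (5.3 − 2.6)/2 = 1.35 m; q_4 = 0.74 × 0.51 × 1.35 = 0.5095 m³/s
w_5 = (6.9 − 3.9)/2 = 1.5 m; q_5 = 0.64 × 0.64 × 1.5 = 0.6144 m³/s
w_6 = (8.1 − 5.3)/2 = 1.4 m; q_6 = 0.85 × 0.65 × 1.4 = 0.7735 m³/s
w_7 = (10.9 − 6.9)/2 = 2 m; q_7 = 0.82 × 0.62 × 2 = 1.017 m³/s
Stations 1, 8 contribute zero (depth or velocity is 0).
Q = Σ qᵢ = 3.776 m³/s

3.78 m³/s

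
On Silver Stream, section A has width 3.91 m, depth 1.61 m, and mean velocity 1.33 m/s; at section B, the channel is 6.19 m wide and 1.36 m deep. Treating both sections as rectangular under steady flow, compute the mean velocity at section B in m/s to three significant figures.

Q = A₁V₁ = (3.91×1.61) × 1.33 = 8.372 m³/s
A₂ = 6.19 × 1.36 = 8.418 m²
V₂ = Q/A₂ = 8.372/8.418 = 0.9945 m/s

0.995 m/s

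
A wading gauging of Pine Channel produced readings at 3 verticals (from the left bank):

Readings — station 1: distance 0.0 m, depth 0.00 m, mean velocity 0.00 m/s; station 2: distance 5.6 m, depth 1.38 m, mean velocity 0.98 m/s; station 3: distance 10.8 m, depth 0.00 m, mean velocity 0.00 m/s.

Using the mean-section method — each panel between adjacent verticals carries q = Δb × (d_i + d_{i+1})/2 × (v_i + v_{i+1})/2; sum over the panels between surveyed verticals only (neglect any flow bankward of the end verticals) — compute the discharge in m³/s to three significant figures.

Panel 1-2: Δb = 5.6 m, d̄ = (0.00+1.38)/2 = 0.69, v̄ = (0.00+0.98)/2 = 0.49 → q = 5.6×0.69×0.49 = 1.893 m³/s
Panel 2-3: Δb = 5.2 m, d̄ = (1.38+0.00)/2 = 0.69, v̄ = (0.98+0.00)/2 = 0.49 → q = 5.2×0.69×0.49 = 1.758 m³/s
Q = Σ q = 3.651 m³/s

3.65 m³/s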